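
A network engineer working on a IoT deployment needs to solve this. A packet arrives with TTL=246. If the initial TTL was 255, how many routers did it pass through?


Given: initial TTL = 255, received TTL = 246
Hops = initial TTL - received TTL
Hops = 255 - 246 = 9

9


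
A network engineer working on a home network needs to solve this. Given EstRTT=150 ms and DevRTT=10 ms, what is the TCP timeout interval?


Given: EstRTT = 150 ms, DevRTT = 10 ms
Timeout = EstRTT + 4 * DevRTT
4 * DevRTT = 4 * 10 = 40
Timeout = 150 + 40 = 190 ms

190


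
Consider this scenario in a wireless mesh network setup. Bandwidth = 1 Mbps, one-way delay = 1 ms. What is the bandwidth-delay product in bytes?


Given: bandwidth = 1 Mbps, delay = 1 ms
BDP in bits = 1 * 10^6 * 1 / 1000
BDP in bits = 1000
BDP in bytes = 1000 / 8 = 125

125


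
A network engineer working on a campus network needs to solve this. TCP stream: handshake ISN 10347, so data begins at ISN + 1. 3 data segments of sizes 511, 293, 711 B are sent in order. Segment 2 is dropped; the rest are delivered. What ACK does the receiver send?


SYN uses sequence number 10347; first data byte = ISN + 1 = 10348.
Segment 1: SEQ = 10348, len = 511 B, covers [10348, 10858]
Segment 2: SEQ = 10859, len = 293 B, covers [10859, 11151] [LOST]
Segment 3: SEQ = 11152, len = 711 B, covers [11152, 11862]
In-order data received: bytes [10348, 10858] (segments 1..1).
Segment 2 missing -> gap begins at byte 10859; later segments buffered out of order.
Cumulative ACK = next expected in-order byte = 10348 + 511 = 10859

10859


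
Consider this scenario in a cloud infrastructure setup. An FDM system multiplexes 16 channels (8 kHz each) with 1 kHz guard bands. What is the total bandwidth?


Given: 16 channels, 8 kHz each, guard = 1 kHz
Channel bandwidth = 16 * 8 = 128 kHz
Guard bands = 15 gaps * 1 kHz = 15 kHz
Total = 128 + 15 = 143 kHz

143


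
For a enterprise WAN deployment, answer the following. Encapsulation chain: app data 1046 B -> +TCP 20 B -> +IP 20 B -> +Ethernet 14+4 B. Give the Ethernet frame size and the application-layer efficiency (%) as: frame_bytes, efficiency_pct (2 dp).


TCP segment = 1046 + 20 = 1066 B
IP packet = 1066 + 20 = 1086 B
Ethernet frame = 1086 + 14 + 4 = 1104 B
Efficiency = app / frame = 1046 / 1104 = 0.947464 = 94.7464% -> 94.75% (2 dp)

1104, 94.75


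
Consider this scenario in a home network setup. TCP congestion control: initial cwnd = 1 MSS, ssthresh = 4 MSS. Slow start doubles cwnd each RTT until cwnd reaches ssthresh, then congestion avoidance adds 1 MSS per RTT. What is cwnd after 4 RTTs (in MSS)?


RTT 0: cwnd = 1 MSS (initial)
RTT 1: cwnd = 2 MSS (slow start, doubled)
RTT 2: cwnd = 4 MSS (slow start, doubled)
RTT 3: cwnd = 5 MSS (congestion avoidance, +1)
RTT 4: cwnd = 6 MSS (congestion avoidance, +1)

6


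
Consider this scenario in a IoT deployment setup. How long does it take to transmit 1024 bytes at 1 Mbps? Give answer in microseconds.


Given: packet = 1024 bytes, bandwidth = 1 Mbps
Packet in bits = 1024 * 8 = 8192 bits
Bandwidth = 1 * 10^6 = 1000000 bps
Time = 8192 / 1000000 seconds
Time in us = 8192 * 10^6 / 1000000 = 8192

8192


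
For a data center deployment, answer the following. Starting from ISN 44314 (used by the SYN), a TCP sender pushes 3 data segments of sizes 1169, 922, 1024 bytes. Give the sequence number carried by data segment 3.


The SYN occupies sequence number ISN = 44314, so the first data byte is ISN + 1 = 44315.
SEQ of data segment i = (ISN + 1) + sum of payload sizes of segments 1..i-1.
Segment 1: SEQ = 44315, payload = 1169 bytes
Segment 2: SEQ = 45484, payload = 922 bytes
Segment 3: SEQ = 46406, payload = 1024 bytes
SEQ of segment 3 = 44315 + 1169 + 922 = 46406

46406


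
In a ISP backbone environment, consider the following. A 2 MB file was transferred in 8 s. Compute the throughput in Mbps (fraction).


Given: file = 2 MB, time = 8 s
File in Mb = 2 * 8 = 16 Mb
Throughput = 16 / 8 Mbps
Throughput = 2 Mbps

2


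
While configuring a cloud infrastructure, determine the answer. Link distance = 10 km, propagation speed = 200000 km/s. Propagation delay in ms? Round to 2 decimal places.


Given: distance = 10 km, speed = 200000 km/s
Delay = distance / speed = 10 / 200000 seconds
Delay in ms = 10 * 1000 / 200000
Delay = 0.0500 ms
Rounded to 2 dp = 0.05 ms

0.05


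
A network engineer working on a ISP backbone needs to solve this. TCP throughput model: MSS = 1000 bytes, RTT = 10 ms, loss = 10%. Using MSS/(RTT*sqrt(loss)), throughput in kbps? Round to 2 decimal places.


Given: MSS = 1000 bytes, RTT = 10 ms, loss = 10%
RTT in seconds = 10 / 1000 = 0.01
Loss rate = 10% = 0.1
sqrt(loss) = sqrt(0.1) = 0.316227766017
Throughput (bytes/s) = 1000 / (0.01 * 0.316227766017) = 316227.7660
Throughput (kbps) = 316227.7660 * 8 / 1000 = 2529.822128 -> 2529.82 kbps (2 dp)

2529.82


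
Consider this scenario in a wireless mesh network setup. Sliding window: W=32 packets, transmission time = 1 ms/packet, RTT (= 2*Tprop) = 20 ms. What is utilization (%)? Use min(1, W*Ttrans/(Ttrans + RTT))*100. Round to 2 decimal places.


Given: W = 32, Ttrans = 1 ms, RTT = 20 ms (= 2 * Tprop, Tprop = 10 ms)
Cycle time = Ttrans + RTT = 1 + 20 = 21 ms (first packet sent until its ACK returns)
W * Ttrans = 32 * 1 = 32 ms of sending per cycle
W * Ttrans / (Ttrans + RTT) = 32 / 21 = 1.523810
U = min(1, 1.523810) = 1.000000
U% = 100.00%

100.00


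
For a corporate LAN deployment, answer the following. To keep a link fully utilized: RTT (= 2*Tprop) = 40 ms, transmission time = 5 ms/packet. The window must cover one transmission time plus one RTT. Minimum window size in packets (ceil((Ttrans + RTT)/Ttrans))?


Given: Ttrans = 5 ms, RTT = 40 ms (= 2 * Tprop, Tprop = 20 ms)
Time until first ACK returns = Ttrans + RTT = 5 + 40 = 45 ms
Need W * Ttrans >= Ttrans + RTT  ->  W >= (Ttrans + RTT) / Ttrans
(Ttrans + RTT) / Ttrans = 45 / 5 = 9
W_min = ceil(9) = 9

9


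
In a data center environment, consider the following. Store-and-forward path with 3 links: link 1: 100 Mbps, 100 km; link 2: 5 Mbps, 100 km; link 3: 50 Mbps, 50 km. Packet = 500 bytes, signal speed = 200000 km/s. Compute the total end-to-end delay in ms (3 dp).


Packet = 500 bytes = 4000 bits. Store-and-forward: sum (t_trans + t_prop) per link.
Link 1: t_trans = 4000/(100*10^6) s = 0.0400 ms; t_prop = 100/200000 s = 0.5000 ms; subtotal = 0.5400 ms
Link 2: t_trans = 4000/(5*10^6) s = 0.8000 ms; t_prop = 100/200000 s = 0.5000 ms; subtotal = 1.3000 ms
Link 3: t_trans = 4000/(50*10^6) s = 0.0800 ms; t_prop = 50/200000 s = 0.2500 ms; subtotal = 0.3300 ms
End-to-end = 0.5400 + 1.3000 + 0.3300 = 2.1700 ms -> 2.170 ms (3 dp)

2.170


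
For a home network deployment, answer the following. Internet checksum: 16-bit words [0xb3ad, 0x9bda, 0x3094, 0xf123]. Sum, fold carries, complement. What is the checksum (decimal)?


Given words: [0xb3ad, 0x9bda, 0x3094, 0xf123]
Step 1: Sum all words
Raw sum = 45997 + 39898 + 12436 + 61731 = 160062
Step 2: Fold carry: (28990 + 2) = 28992
One's complement = ~28992 & 0xFFFF = 36543

36543


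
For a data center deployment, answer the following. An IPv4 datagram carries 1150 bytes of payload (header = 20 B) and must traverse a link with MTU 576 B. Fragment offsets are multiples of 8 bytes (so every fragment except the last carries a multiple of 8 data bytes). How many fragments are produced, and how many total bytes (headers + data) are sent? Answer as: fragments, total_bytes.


Max data per non-final fragment = floor((MTU - header)/8)*8 = floor((576 - 20)/8)*8 = floor(556/8)*8 = 552 B
Final fragment needs no 8-byte alignment: it can carry up to MTU - header = 556 B
Non-final fragments needed = ceil((payload - 556) / 552) = ceil(594/552) = ceil(1.0761) = 2
Number of fragments = 2 + 1 = 3
Fragment sizes (data): 2 * 552 B + 46 B (last, 46 <= 556 OK)
Total bytes sent = payload + n_frags * header = 1150 + 3*20 = 1150 + 60 = 1210 B

3, 1210


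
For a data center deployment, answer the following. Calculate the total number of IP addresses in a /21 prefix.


Given: CIDR prefix /21
Host bits = 32 - 21 = 11
Total addresses = 2^11 = 2048

2048


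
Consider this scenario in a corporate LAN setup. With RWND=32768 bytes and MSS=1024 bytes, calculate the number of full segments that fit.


Given: RWND = 32768 bytes, MSS = 1024 bytes
Full segments = floor(RWND / MSS)
Full segments = floor(32768 / 1024)
Full segments = floor(32.0) = 32

32


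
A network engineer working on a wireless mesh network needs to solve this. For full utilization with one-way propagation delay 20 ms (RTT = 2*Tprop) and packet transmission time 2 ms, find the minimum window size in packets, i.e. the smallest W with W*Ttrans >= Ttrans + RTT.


Given: Ttrans = 2 ms, RTT = 40 ms (= 2 * Tprop, Tprop = 20 ms)
Time until first ACK returns = Ttrans + RTT = 2 + 40 = 42 ms
Need W * Ttrans >= Ttrans + RTT  ->  W >= (Ttrans + RTT) / Ttrans
(Ttrans + RTT) / Ttrans = 42 / 2 = 21
W_min = ceil(21) = 21

21


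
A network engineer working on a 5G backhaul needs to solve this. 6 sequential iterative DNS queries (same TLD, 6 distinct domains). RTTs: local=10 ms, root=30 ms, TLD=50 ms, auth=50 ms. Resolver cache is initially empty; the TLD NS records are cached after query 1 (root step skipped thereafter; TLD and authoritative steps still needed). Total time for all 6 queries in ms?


Lookup 1 (cold cache): local + root + TLD + auth = 10 + 30 + 50 + 50 = 140 ms
Lookups 2..6 (TLD NS cached -> skip root; new domain -> still ask TLD and auth): local + TLD + auth = 10 + 50 + 50 = 110 ms each
Remaining 5 lookups: 5 * 110 = 550 ms
Total = 140 + 550 = 690 ms

690


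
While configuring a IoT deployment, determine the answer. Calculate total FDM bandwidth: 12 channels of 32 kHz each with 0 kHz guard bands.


Given: 12 channels, 32 kHz each, guard = 0 kHz
Channel bandwidth = 12 * 32 = 384 kHz
Guard bands = 11 gaps * 0 kHz = 0 kHz
Total = 384 + 0 = 384 kHz

384


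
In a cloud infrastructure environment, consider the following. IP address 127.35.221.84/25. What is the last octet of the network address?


Given: IP = 127.35.221.84, prefix = /25
Subnet mask = 255.255.255.128
Last octet of IP: 84
Last octet of mask: 128
Network last octet = 84 AND 128 = 0

0


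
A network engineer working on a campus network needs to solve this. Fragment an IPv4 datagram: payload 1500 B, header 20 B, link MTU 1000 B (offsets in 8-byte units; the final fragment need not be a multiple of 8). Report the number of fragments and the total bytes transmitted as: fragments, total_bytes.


Max data per non-final fragment = floor((MTU - header)/8)*8 = floor((1000 - 20)/8)*8 = floor(980/8)*8 = 976 B
Final fragment needs no 8-byte alignment: it can carry up to MTU - header = 980 B
Non-final fragments needed = ceil((payload - 980) / 976) = ceil(520/976) = ceil(0.5328) = 1
Number of fragments = 1 + 1 = 2
Fragment sizes (data): 1 * 976 B + 524 B (last, 524 <= 980 OK)
Total bytes sent = payload + n_frags * header = 1500 + 2*20 = 1500 + 40 = 1540 B

2, 1540


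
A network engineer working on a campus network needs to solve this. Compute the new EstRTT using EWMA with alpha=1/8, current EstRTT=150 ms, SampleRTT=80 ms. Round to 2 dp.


Given: EstRTT = 150 ms, SampleRTT = 80 ms, alpha = 1/8
New EstRTT = (1 - alpha) * EstRTT + alpha * SampleRTT
(7/8) * 150 = 131.25
(1/8) * 80 = 10
New EstRTT = 131.25 + 10 = 141.25 ms -> 141.25 ms (2 dp)

141.25


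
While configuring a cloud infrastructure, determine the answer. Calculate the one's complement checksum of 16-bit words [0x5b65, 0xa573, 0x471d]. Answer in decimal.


Given words: [0x5b65, 0xa573, 0x471d]
Step 1: Sum all words
Raw sum = 23397 + 42355 + 18205 = 83957
Step 2: Fold carry: (18421 + 1) = 18422
One's complement = ~18422 & 0xFFFF = 47113

47113


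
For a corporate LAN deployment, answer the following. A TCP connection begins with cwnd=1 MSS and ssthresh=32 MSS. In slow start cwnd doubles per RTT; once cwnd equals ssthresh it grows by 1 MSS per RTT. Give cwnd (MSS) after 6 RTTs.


RTT 0: cwnd = 1 MSS (initial)
RTT 1: cwnd = 2 MSS (slow start, doubled)
RTT 2: cwnd = 4 MSS (slow start, doubled)
RTT 3: cwnd = 8 MSS (slow start, doubled)
RTT 4: cwnd = 16 MSS (slow start, doubled)
RTT 5: cwnd = 32 MSS (slow start, doubled)
RTT 6: cwnd = 33 MSS (congestion avoidance, +1)

33


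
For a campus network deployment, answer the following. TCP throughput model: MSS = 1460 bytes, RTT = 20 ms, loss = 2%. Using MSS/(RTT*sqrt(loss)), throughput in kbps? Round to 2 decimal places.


Given: MSS = 1460 bytes, RTT = 20 ms, loss = 2%
RTT in seconds = 20 / 1000 = 0.02
Loss rate = 2% = 0.02
sqrt(loss) = sqrt(0.02) = 0.141421356237
Throughput (bytes/s) = 1460 / (0.02 * 0.141421356237) = 516187.9503
Throughput (kbps) = 516187.9503 * 8 / 1000 = 4129.503602 -> 4129.50 kbps (2 dp)

4129.50


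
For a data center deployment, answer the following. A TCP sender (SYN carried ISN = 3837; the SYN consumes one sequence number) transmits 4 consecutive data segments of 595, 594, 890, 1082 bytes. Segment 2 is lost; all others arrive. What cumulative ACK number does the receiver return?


SYN uses sequence number 3837; first data byte = ISN + 1 = 3838.
Segment 1: SEQ = 3838, len = 595 B, covers [3838, 4432]
Segment 2: SEQ = 4433, len = 594 B, covers [4433, 5026] [LOST]
Segment 3: SEQ = 5027, len = 890 B, covers [5027, 5916]
Segment 4: SEQ = 5917, len = 1082 B, covers [5917, 6998]
In-order data received: bytes [3838, 4432] (segments 1..1).
Segment 2 missing -> gap begins at byte 4433; later segments buffered out of order.
Cumulative ACK = next expected in-order byte = 3838 + 595 = 4433

4433


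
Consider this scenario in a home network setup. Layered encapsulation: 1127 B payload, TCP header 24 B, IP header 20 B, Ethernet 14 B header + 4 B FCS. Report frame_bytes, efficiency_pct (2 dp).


TCP segment = 1127 + 24 = 1151 B
IP packet = 1151 + 20 = 1171 B
Ethernet frame = 1171 + 14 + 4 = 1189 B
Efficiency = app / frame = 1127 / 1189 = 0.947855 = 94.7855% -> 94.79% (2 dp)

1189, 94.79


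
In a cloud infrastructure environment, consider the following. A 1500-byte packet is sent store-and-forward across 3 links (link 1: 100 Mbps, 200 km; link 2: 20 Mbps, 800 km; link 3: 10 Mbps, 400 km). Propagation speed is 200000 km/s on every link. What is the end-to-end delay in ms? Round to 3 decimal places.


Packet = 1500 bytes = 12000 bits. Store-and-forward: sum (t_trans + t_prop) per link.
Link 1: t_trans = 12000/(100*10^6) s = 0.1200 ms; t_prop = 200/200000 s = 1.0000 ms; subtotal = 1.1200 ms
Link 2: t_trans = 12000/(20*10^6) s = 0.6000 ms; t_prop = 800/200000 s = 4.0000 ms; subtotal = 4.6000 ms
Link 3: t_trans = 12000/(10*10^6) s = 1.2000 ms; t_prop = 400/200000 s = 2.0000 ms; subtotal = 3.2000 ms
End-to-end = 1.1200 + 4.6000 + 3.2000 = 8.9200 ms -> 8.920 ms (3 dp)

8.920


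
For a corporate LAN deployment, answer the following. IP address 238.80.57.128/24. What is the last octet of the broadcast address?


Given: IP = 238.80.57.128, prefix = /24
Host bits = 32 - 24 = 8
Network last octet = 128 AND mask = 0
Host part size = 2^8 - 1 = 255
Broadcast last octet = 0 OR 255 = 255

255


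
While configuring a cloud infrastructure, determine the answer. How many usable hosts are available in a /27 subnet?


Given: subnet mask /27
Host bits = 32 - 27 = 5
Total addresses = 2^5 = 32
Usable hosts = 32 - 2 (network + broadcast) = 30

30


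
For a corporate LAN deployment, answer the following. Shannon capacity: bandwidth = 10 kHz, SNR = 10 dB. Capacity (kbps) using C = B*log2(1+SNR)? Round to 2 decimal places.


Given: B = 10 kHz, SNR = 10 dB
SNR linear = 10^(10/10) = 10
1 + SNR = 11
log2(11) = 3.4594316186
C = 10 * 1000 * 3.4594316186 = 34594.3162 bps
C = 34.594316 kbps -> 34.59 kbps (2 dp)

34.59


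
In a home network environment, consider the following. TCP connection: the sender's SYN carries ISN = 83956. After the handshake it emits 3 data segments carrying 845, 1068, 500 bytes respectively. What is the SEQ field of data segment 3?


The SYN occupies sequence number ISN = 83956, so the first data byte is ISN + 1 = 83957.
SEQ of data segment i = (ISN + 1) + sum of payload sizes of segments 1..i-1.
Segment 1: SEQ = 83957, payload = 845 bytes
Segment 2: SEQ = 84802, payload = 1068 bytes
Segment 3: SEQ = 85870, payload = 500 bytes
SEQ of segment 3 = 83957 + 845 + 1068 = 85870

85870


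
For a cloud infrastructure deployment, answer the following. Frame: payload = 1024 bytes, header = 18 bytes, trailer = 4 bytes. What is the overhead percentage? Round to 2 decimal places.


Given: payload = 1024 B, header = 18 B, trailer = 4 B
Overhead bytes = header + trailer = 18 + 4 = 22
Total frame = payload + overhead = 1024 + 22 = 1046
Overhead % = 22 / 1046 * 100 = 2.1033% -> 2.10% (2 dp)

2.10


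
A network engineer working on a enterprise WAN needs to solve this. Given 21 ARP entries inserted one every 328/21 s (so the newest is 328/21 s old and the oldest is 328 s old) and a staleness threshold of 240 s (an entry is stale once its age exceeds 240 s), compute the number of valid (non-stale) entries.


Ages are k * 328/21 s for k = 1..21 (spacing = 15.6190 s).
Entry k is valid iff k * 328/21 <= 240 iff k <= 21 * 240 / 328 = 15.3659
n_valid = floor(15.3659) = 15
(n_stale = 21 - 15 = 6)

15


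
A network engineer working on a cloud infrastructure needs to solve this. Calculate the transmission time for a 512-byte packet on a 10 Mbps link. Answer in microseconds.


Given: packet = 512 bytes, bandwidth = 10 Mbps
Packet in bits = 512 * 8 = 4096 bits
Bandwidth = 10 * 10^6 = 10000000 bps
Time = 4096 / 10000000 seconds
Time in us = 4096 * 10^6 / 10000000 = 409.6

409.6


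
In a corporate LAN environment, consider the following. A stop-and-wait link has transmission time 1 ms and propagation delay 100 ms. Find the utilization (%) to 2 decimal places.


Given: Ttrans = 1 ms, Tprop = 100 ms
RTT = 2 * Tprop = 2 * 100 = 200 ms
U = Ttrans / (Ttrans + RTT)
U = 1 / (1 + 200)
U = 1 / 201 = 0.004975
U% = 0.50%

0.50


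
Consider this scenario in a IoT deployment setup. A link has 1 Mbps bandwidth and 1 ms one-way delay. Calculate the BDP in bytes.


Given: bandwidth = 1 Mbps, delay = 1 ms
BDP in bits = 1 * 10^6 * 1 / 1000
BDP in bits = 1000
BDP in bytes = 1000 / 8 = 125

125


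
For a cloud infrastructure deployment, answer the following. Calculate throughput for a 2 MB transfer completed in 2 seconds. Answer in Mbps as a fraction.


Given: file = 2 MB, time = 2 s
File in Mb = 2 * 8 = 16 Mb
Throughput = 16 / 2 Mbps
Throughput = 8 Mbps

8


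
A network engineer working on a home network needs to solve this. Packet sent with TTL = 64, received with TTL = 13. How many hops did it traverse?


Given: initial TTL = 64, received TTL = 13
Hops = initial TTL - received TTL
Hops = 64 - 13 = 51

51


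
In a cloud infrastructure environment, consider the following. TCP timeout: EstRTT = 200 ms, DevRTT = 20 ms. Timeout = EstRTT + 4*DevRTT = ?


Given: EstRTT = 200 ms, DevRTT = 20 ms
Timeout = EstRTT + 4 * DevRTT
4 * DevRTT = 4 * 20 = 80
Timeout = 200 + 80 = 280 ms

280


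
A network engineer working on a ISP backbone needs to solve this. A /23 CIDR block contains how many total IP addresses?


Given: CIDR prefix /23
Host bits = 32 - 23 = 9
Total addresses = 2^9 = 512

512


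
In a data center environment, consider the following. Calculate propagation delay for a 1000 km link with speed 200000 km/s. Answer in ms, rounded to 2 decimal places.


Given: distance = 1000 km, speed = 200000 km/s
Delay = distance / speed = 1000 / 200000 seconds
Delay in ms = 1000 * 1000 / 200000
Delay = 5.0000 ms
Rounded to 2 dp = 5.00 ms

5.00


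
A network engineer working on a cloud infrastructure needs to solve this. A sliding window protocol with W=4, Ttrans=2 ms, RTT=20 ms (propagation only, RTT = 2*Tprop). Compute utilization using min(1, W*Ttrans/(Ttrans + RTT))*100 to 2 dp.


Given: W = 4, Ttrans = 2 ms, RTT = 20 ms (= 2 * Tprop, Tprop = 10 ms)
Cycle time = Ttrans + RTT = 2 + 20 = 22 ms (first packet sent until its ACK returns)
W * Ttrans = 4 * 2 = 8 ms of sending per cycle
W * Ttrans / (Ttrans + RTT) = 8 / 22 = 0.363636
U = min(1, 0.363636) = 0.363636
U% = 36.36%

36.36


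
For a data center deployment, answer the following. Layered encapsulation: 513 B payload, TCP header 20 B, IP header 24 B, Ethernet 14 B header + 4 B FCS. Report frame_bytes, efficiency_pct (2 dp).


TCP segment = 513 + 20 = 533 B
IP packet = 533 + 24 = 557 B
Ethernet frame = 557 + 14 + 4 = 575 B
Efficiency = app / frame = 513 / 575 = 0.892174 = 89.2174% -> 89.22% (2 dp)

575, 89.22


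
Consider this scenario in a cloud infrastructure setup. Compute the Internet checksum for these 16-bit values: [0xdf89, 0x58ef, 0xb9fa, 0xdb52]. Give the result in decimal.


Given words: [0xdf89, 0x58ef, 0xb9fa, 0xdb52]
Step 1: Sum all words
Raw sum = 57225 + 22767 + 47610 + 56146 = 183748
Step 2: Fold carry: (52676 + 2) = 52678
One's complement = ~52678 & 0xFFFF = 12857

12857


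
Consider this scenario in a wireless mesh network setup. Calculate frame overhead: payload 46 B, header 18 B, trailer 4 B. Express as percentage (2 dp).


Given: payload = 46 B, header = 18 B, trailer = 4 B
Overhead bytes = header + trailer = 18 + 4 = 22
Total frame = payload + overhead = 46 + 22 = 68
Overhead % = 22 / 68 * 100 = 32.3529% -> 32.35% (2 dp)

32.35


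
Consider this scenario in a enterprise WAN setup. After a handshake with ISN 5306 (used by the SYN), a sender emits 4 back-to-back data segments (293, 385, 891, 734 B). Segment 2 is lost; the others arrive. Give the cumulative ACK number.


SYN uses sequence number 5306; first data byte = ISN + 1 = 5307.
Segment 1: SEQ = 5307, len = 293 B, covers [5307, 5599]
Segment 2: SEQ = 5600, len = 385 B, covers [5600, 5984] [LOST]
Segment 3: SEQ = 5985, len = 891 B, covers [5985, 6875]
Segment 4: SEQ = 6876, len = 734 B, covers [6876, 7609]
In-order data received: bytes [5307, 5599] (segments 1..1).
Segment 2 missing -> gap begins at byte 5600; later segments buffered out of order.
Cumulative ACK = next expected in-order byte = 5307 + 293 = 5600

5600


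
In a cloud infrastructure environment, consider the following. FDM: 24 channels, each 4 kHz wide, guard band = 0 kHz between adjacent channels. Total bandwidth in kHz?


Given: 24 channels, 4 kHz each, guard = 0 kHz
Channel bandwidth = 24 * 4 = 96 kHz
Guard bands = 23 gaps * 0 kHz = 0 kHz
Total = 96 + 0 = 96 kHz

96


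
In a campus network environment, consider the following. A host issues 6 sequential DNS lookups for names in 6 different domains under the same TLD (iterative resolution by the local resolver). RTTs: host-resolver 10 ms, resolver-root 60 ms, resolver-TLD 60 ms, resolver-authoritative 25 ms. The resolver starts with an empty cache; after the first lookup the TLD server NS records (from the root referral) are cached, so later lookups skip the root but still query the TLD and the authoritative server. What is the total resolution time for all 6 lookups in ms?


Lookup 1 (cold cache): local + root + TLD + auth = 10 + 60 + 60 + 25 = 155 ms
Lookups 2..6 (TLD NS cached -> skip root; new domain -> still ask TLD and auth): local + TLD + auth = 10 + 60 + 25 = 95 ms each
Remaining 5 lookups: 5 * 95 = 475 ms
Total = 155 + 475 = 630 ms

630


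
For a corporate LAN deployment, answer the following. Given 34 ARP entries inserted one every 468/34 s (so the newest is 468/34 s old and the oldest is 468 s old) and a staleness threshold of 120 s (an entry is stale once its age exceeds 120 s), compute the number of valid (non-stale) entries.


Ages are k * 468/34 s for k = 1..34 (spacing = 13.7647 s).
Entry k is valid iff k * 468/34 <= 120 iff k <= 34 * 120 / 468 = 8.7179
n_valid = floor(8.7179) = 8
(n_stale = 34 - 8 = 26)

8


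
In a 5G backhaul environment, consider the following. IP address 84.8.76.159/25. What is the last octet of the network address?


Given: IP = 84.8.76.159, prefix = /25
Subnet mask = 255.255.255.128
Last octet of IP: 159
Last octet of mask: 128
Network last octet = 159 AND 128 = 128

128


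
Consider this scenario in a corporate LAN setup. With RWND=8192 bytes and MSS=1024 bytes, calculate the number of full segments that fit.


Given: RWND = 8192 bytes, MSS = 1024 bytes
Full segments = floor(RWND / MSS)
Full segments = floor(8192 / 1024)
Full segments = floor(8.0) = 8

8


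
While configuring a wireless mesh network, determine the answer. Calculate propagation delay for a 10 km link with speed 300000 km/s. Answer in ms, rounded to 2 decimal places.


Given: distance = 10 km, speed = 300000 km/s
Delay = distance / speed = 10 / 300000 seconds
Delay in ms = 10 * 1000 / 300000
Delay = 0.0333 ms
Rounded to 2 dp = 0.03 ms

0.03


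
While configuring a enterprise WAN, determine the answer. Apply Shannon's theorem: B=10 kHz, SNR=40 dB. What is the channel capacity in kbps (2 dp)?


Given: B = 10 kHz, SNR = 40 dB
SNR linear = 10^(40/10) = 10000
1 + SNR = 10001
log2(10001) = 13.2878566418
C = 10 * 1000 * 13.2878566418 = 132878.5664 bps
C = 132.878566 kbps -> 132.88 kbps (2 dp)

132.88


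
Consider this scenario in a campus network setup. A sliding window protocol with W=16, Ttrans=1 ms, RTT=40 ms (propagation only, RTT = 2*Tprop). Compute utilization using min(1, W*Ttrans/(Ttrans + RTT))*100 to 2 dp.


Given: W = 16, Ttrans = 1 ms, RTT = 40 ms (= 2 * Tprop, Tprop = 20 ms)
Cycle time = Ttrans + RTT = 1 + 40 = 41 ms (first packet sent until its ACK returns)
W * Ttrans = 16 * 1 = 16 ms of sending per cycle
W * Ttrans / (Ttrans + RTT) = 16 / 41 = 0.390244
U = min(1, 0.390244) = 0.390244
U% = 39.02%

39.02


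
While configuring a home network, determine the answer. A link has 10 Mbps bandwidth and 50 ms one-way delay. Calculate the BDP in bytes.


Given: bandwidth = 10 Mbps, delay = 50 ms
BDP in bits = 10 * 10^6 * 50 / 1000
BDP in bits = 500000
BDP in bytes = 500000 / 8 = 62500

62500


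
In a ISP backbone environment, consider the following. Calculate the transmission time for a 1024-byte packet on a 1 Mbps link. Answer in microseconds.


Given: packet = 1024 bytes, bandwidth = 1 Mbps
Packet in bits = 1024 * 8 = 8192 bits
Bandwidth = 1 * 10^6 = 1000000 bps
Time = 8192 / 1000000 seconds
Time in us = 8192 * 10^6 / 1000000 = 8192

8192


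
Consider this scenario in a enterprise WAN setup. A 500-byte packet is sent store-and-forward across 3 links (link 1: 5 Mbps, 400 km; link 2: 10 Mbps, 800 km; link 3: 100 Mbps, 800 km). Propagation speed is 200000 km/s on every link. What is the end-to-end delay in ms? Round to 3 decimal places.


Packet = 500 bytes = 4000 bits. Store-and-forward: sum (t_trans + t_prop) per link.
Link 1: t_trans = 4000/(5*10^6) s = 0.8000 ms; t_prop = 400/200000 s = 2.0000 ms; subtotal = 2.8000 ms
Link 2: t_trans = 4000/(10*10^6) s = 0.4000 ms; t_prop = 800/200000 s = 4.0000 ms; subtotal = 4.4000 ms
Link 3: t_trans = 4000/(100*10^6) s = 0.0400 ms; t_prop = 800/200000 s = 4.0000 ms; subtotal = 4.0400 ms
End-to-end = 2.8000 + 4.4000 + 4.0400 = 11.2400 ms -> 11.240 ms (3 dp)

11.240


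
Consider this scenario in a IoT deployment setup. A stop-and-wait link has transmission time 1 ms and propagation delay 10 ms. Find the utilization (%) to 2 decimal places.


Given: Ttrans = 1 ms, Tprop = 10 ms
RTT = 2 * Tprop = 2 * 10 = 20 ms
U = Ttrans / (Ttrans + RTT)
U = 1 / (1 + 20)
U = 1 / 21 = 0.047619
U% = 4.76%

4.76


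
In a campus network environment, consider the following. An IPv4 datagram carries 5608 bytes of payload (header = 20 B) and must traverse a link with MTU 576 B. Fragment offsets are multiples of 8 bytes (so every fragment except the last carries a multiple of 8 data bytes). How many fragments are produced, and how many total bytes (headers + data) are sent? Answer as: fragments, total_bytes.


Max data per non-final fragment = floor((MTU - header)/8)*8 = floor((576 - 20)/8)*8 = floor(556/8)*8 = 552 B
Final fragment needs no 8-byte alignment: it can carry up to MTU - header = 556 B
Non-final fragments needed = ceil((payload - 556) / 552) = ceil(5052/552) = ceil(9.1522) = 10
Number of fragments = 10 + 1 = 11
Fragment sizes (data): 10 * 552 B + 88 B (last, 88 <= 556 OK)
Total bytes sent = payload + n_frags * header = 5608 + 11*20 = 5608 + 220 = 5828 B

11, 5828


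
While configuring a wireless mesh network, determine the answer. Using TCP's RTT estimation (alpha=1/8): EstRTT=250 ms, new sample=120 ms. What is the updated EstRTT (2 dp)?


Given: EstRTT = 250 ms, SampleRTT = 120 ms, alpha = 1/8
New EstRTT = (1 - alpha) * EstRTT + alpha * SampleRTT
(7/8) * 250 = 218.75
(1/8) * 120 = 15
New EstRTT = 218.75 + 15 = 233.75 ms -> 233.75 ms (2 dp)

233.75


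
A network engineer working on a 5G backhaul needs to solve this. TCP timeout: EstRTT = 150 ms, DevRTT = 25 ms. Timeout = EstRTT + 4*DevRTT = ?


Given: EstRTT = 150 ms, DevRTT = 25 ms
Timeout = EstRTT + 4 * DevRTT
4 * DevRTT = 4 * 25 = 100
Timeout = 150 + 100 = 250 ms

250


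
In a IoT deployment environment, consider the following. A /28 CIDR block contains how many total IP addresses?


Given: CIDR prefix /28
Host bits = 32 - 28 = 4
Total addresses = 2^4 = 16

16


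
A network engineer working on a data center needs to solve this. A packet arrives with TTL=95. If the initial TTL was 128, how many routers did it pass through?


Given: initial TTL = 128, received TTL = 95
Hops = initial TTL - received TTL
Hops = 128 - 95 = 33

33


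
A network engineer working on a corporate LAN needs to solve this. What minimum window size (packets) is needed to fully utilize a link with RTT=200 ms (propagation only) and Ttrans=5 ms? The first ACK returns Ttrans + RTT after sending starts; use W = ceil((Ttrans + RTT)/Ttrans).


Given: Ttrans = 5 ms, RTT = 200 ms (= 2 * Tprop, Tprop = 100 ms)
Time until first ACK returns = Ttrans + RTT = 5 + 200 = 205 ms
Need W * Ttrans >= Ttrans + RTT  ->  W >= (Ttrans + RTT) / Ttrans
(Ttrans + RTT) / Ttrans = 205 / 5 = 41
W_min = ceil(41) = 41

41


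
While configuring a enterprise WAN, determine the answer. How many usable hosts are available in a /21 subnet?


Given: subnet mask /21
Host bits = 32 - 21 = 11
Total addresses = 2^11 = 2048
Usable hosts = 2048 - 2 (network + broadcast) = 2046

2046


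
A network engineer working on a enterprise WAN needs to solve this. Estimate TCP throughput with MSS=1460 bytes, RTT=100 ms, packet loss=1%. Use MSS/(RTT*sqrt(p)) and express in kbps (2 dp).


Given: MSS = 1460 bytes, RTT = 100 ms, loss = 1%
RTT in seconds = 100 / 1000 = 0.1
Loss rate = 1% = 0.01
sqrt(loss) = sqrt(0.01) = 0.1
Throughput (bytes/s) = 1460 / (0.1 * 0.1) = 146000.0000
Throughput (kbps) = 146000.0000 * 8 / 1000 = 1168.000000 -> 1168.00 kbps (2 dp)

1168.00


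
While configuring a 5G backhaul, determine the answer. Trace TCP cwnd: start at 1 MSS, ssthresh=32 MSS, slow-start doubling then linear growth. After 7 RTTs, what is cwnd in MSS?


RTT 0: cwnd = 1 MSS (initial)
RTT 1: cwnd = 2 MSS (slow start, doubled)
RTT 2: cwnd = 4 MSS (slow start, doubled)
RTT 3: cwnd = 8 MSS (slow start, doubled)
RTT 4: cwnd = 16 MSS (slow start, doubled)
RTT 5: cwnd = 32 MSS (slow start, doubled)
RTT 6: cwnd = 33 MSS (congestion avoidance, +1)
RTT 7: cwnd = 34 MSS (congestion avoidance, +1)

34


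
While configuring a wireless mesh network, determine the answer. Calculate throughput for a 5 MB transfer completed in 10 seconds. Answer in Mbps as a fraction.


Given: file = 5 MB, time = 10 s
File in Mb = 5 * 8 = 40 Mb
Throughput = 40 / 10 Mbps
Throughput = 4 Mbps

4


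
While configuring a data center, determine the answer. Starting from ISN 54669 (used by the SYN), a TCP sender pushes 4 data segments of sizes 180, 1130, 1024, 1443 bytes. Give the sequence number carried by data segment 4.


The SYN occupies sequence number ISN = 54669, so the first data byte is ISN + 1 = 54670.
SEQ of data segment i = (ISN + 1) + sum of payload sizes of segments 1..i-1.
Segment 1: SEQ = 54670, payload = 180 bytes
Segment 2: SEQ = 54850, payload = 1130 bytes
Segment 3: SEQ = 55980, payload = 1024 bytes
Segment 4: SEQ = 57004, payload = 1443 bytes
SEQ of segment 4 = 54670 + 180 + 1130 + 1024 = 57004

57004


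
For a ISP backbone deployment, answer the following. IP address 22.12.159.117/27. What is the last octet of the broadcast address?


Given: IP = 22.12.159.117, prefix = /27
Host bits = 32 - 27 = 5
Network last octet = 117 AND mask = 96
Host part size = 2^5 - 1 = 31
Broadcast last octet = 96 OR 31 = 127

127


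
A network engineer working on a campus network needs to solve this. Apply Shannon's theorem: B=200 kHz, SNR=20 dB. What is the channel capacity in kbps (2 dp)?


Given: B = 200 kHz, SNR = 20 dB
SNR linear = 10^(20/10) = 100
1 + SNR = 101
log2(101) = 6.6582114828
C = 200 * 1000 * 6.6582114828 = 1331642.2966 bps
C = 1331.642297 kbps -> 1331.64 kbps (2 dp)

1331.64


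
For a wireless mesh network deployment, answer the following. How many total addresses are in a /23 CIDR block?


Given: CIDR prefix /23
Host bits = 32 - 23 = 9
Total addresses = 2^9 = 512

512


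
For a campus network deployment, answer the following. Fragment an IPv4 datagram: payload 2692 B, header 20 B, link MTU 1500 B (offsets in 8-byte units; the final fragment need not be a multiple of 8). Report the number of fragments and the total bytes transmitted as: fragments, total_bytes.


Max data per non-final fragment = floor((MTU - header)/8)*8 = floor((1500 - 20)/8)*8 = floor(1480/8)*8 = 1480 B
Final fragment needs no 8-byte alignment: it can carry up to MTU - header = 1480 B
Non-final fragments needed = ceil((payload - 1480) / 1480) = ceil(1212/1480) = ceil(0.8189) = 1
Number of fragments = 1 + 1 = 2
Fragment sizes (data): 1 * 1480 B + 1212 B (last, 1212 <= 1480 OK)
Total bytes sent = payload + n_frags * header = 2692 + 2*20 = 2692 + 40 = 2732 B

2, 2732


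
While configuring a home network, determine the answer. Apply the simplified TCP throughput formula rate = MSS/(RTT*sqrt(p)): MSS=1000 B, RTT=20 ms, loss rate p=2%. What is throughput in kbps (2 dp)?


Given: MSS = 1000 bytes, RTT = 20 ms, loss = 2%
RTT in seconds = 20 / 1000 = 0.02
Loss rate = 2% = 0.02
sqrt(loss) = sqrt(0.02) = 0.141421356237
Throughput (bytes/s) = 1000 / (0.02 * 0.141421356237) = 353553.3906
Throughput (kbps) = 353553.3906 * 8 / 1000 = 2828.427125 -> 2828.43 kbps (2 dp)

2828.43


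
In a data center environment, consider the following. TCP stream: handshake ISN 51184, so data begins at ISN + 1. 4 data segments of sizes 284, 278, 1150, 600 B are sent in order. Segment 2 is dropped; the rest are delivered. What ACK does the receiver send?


SYN uses sequence number 51184; first data byte = ISN + 1 = 51185.
Segment 1: SEQ = 51185, len = 284 B, covers [51185, 51468]
Segment 2: SEQ = 51469, len = 278 B, covers [51469, 51746] [LOST]
Segment 3: SEQ = 51747, len = 1150 B, covers [51747, 52896]
Segment 4: SEQ = 52897, len = 600 B, covers [52897, 53496]
In-order data received: bytes [51185, 51468] (segments 1..1).
Segment 2 missing -> gap begins at byte 51469; later segments buffered out of order.
Cumulative ACK = next expected in-order byte = 51185 + 284 = 51469

51469


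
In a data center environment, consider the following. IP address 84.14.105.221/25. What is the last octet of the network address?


Given: IP = 84.14.105.221, prefix = /25
Subnet mask = 255.255.255.128
Last octet of IP: 221
Last octet of mask: 128
Network last octet = 221 AND 128 = 128

128


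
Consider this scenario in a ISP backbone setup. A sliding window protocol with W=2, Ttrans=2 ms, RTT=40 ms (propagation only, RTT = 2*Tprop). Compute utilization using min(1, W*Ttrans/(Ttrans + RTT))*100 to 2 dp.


Given: W = 2, Ttrans = 2 ms, RTT = 40 ms (= 2 * Tprop, Tprop = 20 ms)
Cycle time = Ttrans + RTT = 2 + 40 = 42 ms (first packet sent until its ACK returns)
W * Ttrans = 2 * 2 = 4 ms of sending per cycle
W * Ttrans / (Ttrans + RTT) = 4 / 42 = 0.095238
U = min(1, 0.095238) = 0.095238
U% = 9.52%

9.52


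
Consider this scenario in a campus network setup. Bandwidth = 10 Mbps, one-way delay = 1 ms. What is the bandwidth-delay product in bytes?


Given: bandwidth = 10 Mbps, delay = 1 ms
BDP in bits = 10 * 10^6 * 1 / 1000
BDP in bits = 10000
BDP in bytes = 10000 / 8 = 1250

1250


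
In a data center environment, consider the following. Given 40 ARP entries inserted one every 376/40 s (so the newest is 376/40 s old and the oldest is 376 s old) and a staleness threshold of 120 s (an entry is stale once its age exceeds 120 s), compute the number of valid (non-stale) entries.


Ages are k * 376/40 s for k = 1..40 (spacing = 9.4000 s).
Entry k is valid iff k * 376/40 <= 120 iff k <= 40 * 120 / 376 = 12.7660
n_valid = floor(12.7660) = 12
(n_stale = 40 - 12 = 28)

12


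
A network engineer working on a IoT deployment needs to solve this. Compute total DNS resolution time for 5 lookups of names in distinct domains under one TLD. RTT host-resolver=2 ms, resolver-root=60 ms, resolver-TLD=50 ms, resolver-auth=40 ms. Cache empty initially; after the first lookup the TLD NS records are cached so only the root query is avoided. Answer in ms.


Lookup 1 (cold cache): local + root + TLD + auth = 2 + 60 + 50 + 40 = 152 ms
Lookups 2..5 (TLD NS cached -> skip root; new domain -> still ask TLD and auth): local + TLD + auth = 2 + 50 + 40 = 92 ms each
Remaining 4 lookups: 4 * 92 = 368 ms
Total = 152 + 368 = 520 ms

520


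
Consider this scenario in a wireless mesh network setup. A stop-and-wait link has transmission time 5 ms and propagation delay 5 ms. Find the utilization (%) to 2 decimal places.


Given: Ttrans = 5 ms, Tprop = 5 ms
RTT = 2 * Tprop = 2 * 5 = 10 ms
U = Ttrans / (Ttrans + RTT)
U = 5 / (5 + 10)
U = 5 / 15 = 0.333333
U% = 33.33%

33.33


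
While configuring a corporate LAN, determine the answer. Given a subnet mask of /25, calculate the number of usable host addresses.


Given: subnet mask /25
Host bits = 32 - 25 = 7
Total addresses = 2^7 = 128
Usable hosts = 128 - 2 (network + broadcast) = 126

126


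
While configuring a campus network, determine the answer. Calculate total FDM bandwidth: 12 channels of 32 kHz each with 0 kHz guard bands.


Given: 12 channels, 32 kHz each, guard = 0 kHz
Channel bandwidth = 12 * 32 = 384 kHz
Guard bands = 11 gaps * 0 kHz = 0 kHz
Total = 384 + 0 = 384 kHz

384


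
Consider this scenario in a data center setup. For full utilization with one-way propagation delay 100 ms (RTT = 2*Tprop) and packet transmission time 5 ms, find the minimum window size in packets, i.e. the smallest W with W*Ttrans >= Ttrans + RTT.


Given: Ttrans = 5 ms, RTT = 200 ms (= 2 * Tprop, Tprop = 100 ms)
Time until first ACK returns = Ttrans + RTT = 5 + 200 = 205 ms
Need W * Ttrans >= Ttrans + RTT  ->  W >= (Ttrans + RTT) / Ttrans
(Ttrans + RTT) / Ttrans = 205 / 5 = 41
W_min = ceil(41) = 41

41


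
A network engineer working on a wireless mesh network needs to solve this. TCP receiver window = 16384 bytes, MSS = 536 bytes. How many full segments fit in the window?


Given: RWND = 16384 bytes, MSS = 536 bytes
Full segments = floor(RWND / MSS)
Full segments = floor(16384 / 536)
Full segments = floor(30.5672) = 30

30


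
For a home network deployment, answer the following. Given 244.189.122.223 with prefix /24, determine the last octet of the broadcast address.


Given: IP = 244.189.122.223, prefix = /24
Host bits = 32 - 24 = 8
Network last octet = 223 AND mask = 0
Host part size = 2^8 - 1 = 255
Broadcast last octet = 0 OR 255 = 255

255


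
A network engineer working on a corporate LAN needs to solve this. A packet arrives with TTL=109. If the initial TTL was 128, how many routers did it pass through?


Given: initial TTL = 128, received TTL = 109
Hops = initial TTL - received TTL
Hops = 128 - 109 = 19

19


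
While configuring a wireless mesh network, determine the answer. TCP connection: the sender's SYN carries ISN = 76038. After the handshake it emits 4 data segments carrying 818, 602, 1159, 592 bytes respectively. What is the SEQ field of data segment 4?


The SYN occupies sequence number ISN = 76038, so the first data byte is ISN + 1 = 76039.
SEQ of data segment i = (ISN + 1) + sum of payload sizes of segments 1..i-1.
Segment 1: SEQ = 76039, payload = 818 bytes
Segment 2: SEQ = 76857, payload = 602 bytes
Segment 3: SEQ = 77459, payload = 1159 bytes
Segment 4: SEQ = 78618, payload = 592 bytes
SEQ of segment 4 = 76039 + 818 + 602 + 1159 = 78618

78618
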